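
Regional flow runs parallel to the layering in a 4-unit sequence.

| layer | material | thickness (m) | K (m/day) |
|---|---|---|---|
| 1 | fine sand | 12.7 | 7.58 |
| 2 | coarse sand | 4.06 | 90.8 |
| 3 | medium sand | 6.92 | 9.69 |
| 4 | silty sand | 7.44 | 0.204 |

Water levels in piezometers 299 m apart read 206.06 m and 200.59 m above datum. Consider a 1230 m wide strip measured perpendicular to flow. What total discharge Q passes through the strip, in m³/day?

12000

Flow is parallel to layering, so each bed carries its own Darcy discharge and the transmissivities add.
Σ(K_i·b_i) = 7.58×12.7 + 90.8×4.06 + 9.69×6.92 + 0.204×7.44 = 533.5 m²/day.
Hydraulic gradient i = (206.06 − 200.59) / 299 = 5.47 / 299 = 0.01829.
Q = Σ(K_i·b_i) · W · i = 533.5 × 1230 × 0.01829 = 12005 m³/day.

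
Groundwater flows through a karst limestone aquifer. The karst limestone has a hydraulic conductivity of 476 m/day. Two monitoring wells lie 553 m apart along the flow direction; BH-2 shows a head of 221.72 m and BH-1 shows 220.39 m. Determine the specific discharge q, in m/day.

1.14

Hydraulic gradient i = (221.72 − 220.39) / 553 = 1.33 / 553 = 0.002405.
Specific discharge q = K · i = 476.0 × 0.002405 = 1.145 m/day.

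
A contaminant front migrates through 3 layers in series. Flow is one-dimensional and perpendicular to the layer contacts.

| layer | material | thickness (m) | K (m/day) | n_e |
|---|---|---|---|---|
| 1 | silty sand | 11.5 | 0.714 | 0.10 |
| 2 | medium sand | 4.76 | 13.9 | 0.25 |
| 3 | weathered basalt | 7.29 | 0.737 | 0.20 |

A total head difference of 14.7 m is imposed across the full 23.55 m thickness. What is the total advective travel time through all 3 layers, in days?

With flow normal to the layers, continuity requires the same specific discharge q through every layer.
Σ(b_i/K_i) = 11.5/0.714 + 4.76/13.9 + 7.29/0.737 = 26.34 d.
q = Δh / Σ(b_i/K_i) = 14.7 / 26.34 = 0.5581 m/day.
In each layer the seepage velocity is v_i = q/n_i, so the layer transit time is t_i = b_i·n_i / q:
  layer 1 (silty sand): t_1 = 11.5 × 0.10 / 0.5581 = 2.061 d
  layer 2 (medium sand): t_2 = 4.76 × 0.25 / 0.5581 = 2.132 d
  layer 3 (weathered basalt): t_3 = 7.29 × 0.20 / 0.5581 = 2.613 d
Total t = Σ t_i = 6.805 days.

6.81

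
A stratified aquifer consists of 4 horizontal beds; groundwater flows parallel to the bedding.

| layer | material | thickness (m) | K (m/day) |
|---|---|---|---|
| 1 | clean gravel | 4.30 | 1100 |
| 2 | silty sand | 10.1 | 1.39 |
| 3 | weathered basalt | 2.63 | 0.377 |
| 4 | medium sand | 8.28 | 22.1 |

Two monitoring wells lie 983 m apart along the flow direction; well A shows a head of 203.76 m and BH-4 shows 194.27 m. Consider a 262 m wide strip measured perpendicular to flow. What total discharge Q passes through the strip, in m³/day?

Flow is parallel to layering, so each bed carries its own Darcy discharge and the transmissivities add.
Σ(K_i·b_i) = 1100×4.30 + 1.39×10.1 + 0.377×2.63 + 22.1×8.28 = 4928 m²/day.
Hydraulic gradient i = (203.76 − 194.27) / 983 = 9.49 / 983 = 0.009654.
Q = Σ(K_i·b_i) · W · i = 4928 × 262 × 0.009654 = 12465 m³/day.

12500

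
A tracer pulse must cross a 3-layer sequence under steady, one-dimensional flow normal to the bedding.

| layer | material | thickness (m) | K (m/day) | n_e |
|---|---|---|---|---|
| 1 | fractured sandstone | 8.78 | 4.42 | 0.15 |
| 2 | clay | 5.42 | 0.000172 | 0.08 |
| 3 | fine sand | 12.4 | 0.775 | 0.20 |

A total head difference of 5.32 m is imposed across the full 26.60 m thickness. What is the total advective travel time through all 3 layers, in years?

With flow normal to the layers, continuity requires the same specific discharge q through every layer.
Σ(b_i/K_i) = 8.78/4.42 + 5.42/0.000172 + 12.4/0.775 = 31530 d.
q = Δh / Σ(b_i/K_i) = 5.32 / 31530 = 0.0001687 m/day.
In each layer the seepage velocity is v_i = q/n_i, so the layer transit time is t_i = b_i·n_i / q:
  layer 1 (fractured sandstone): t_1 = 8.78 × 0.15 / 0.0001687 = 7805 d
  layer 2 (clay): t_2 = 5.42 × 0.08 / 0.0001687 = 2570 d
  layer 3 (fine sand): t_3 = 12.4 × 0.20 / 0.0001687 = 14698 d
Total t = Σ t_i = 25073 days = 68.65 years.

68.6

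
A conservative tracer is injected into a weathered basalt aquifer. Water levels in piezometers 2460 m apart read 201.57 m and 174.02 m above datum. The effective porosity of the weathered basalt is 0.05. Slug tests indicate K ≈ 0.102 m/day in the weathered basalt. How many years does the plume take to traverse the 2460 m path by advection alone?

Hydraulic gradient i = (201.57 − 174.02) / 2460 = 27.55 / 2460 = 0.01120.
Darcy flux q = K · i = 0.1020 × 0.01120 = 0.001142 m/day.
Seepage velocity v = q / n_e = 0.001142 / 0.05 = 0.02285 m/day.
Travel time t = L / v = 2460 / 0.02285 = 1.077e+05 days = 294.8 years.

295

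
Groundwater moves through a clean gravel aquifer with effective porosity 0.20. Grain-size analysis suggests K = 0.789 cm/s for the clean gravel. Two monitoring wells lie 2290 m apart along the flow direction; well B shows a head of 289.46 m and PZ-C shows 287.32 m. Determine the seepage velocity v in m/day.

Convert K: 0.789 cm/s × 864 = 681.7 m/day.
Hydraulic gradient i = (289.46 − 287.32) / 2290 = 2.14 / 2290 = 0.0009345.
Darcy flux q = K · i = 681.7 × 0.0009345 = 0.6370 m/day.
Seepage velocity v = q / n_e = 0.6370 / 0.20 = 3.185 m/day.

3.19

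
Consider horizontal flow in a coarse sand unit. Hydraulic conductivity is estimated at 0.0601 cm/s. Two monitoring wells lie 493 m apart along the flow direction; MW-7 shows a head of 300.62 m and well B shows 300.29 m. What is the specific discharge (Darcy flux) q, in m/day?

Convert K: 0.0601 cm/s × 864 = 51.93 m/day.
Hydraulic gradient i = (300.62 − 300.29) / 493 = 0.33 / 493 = 0.0006694.
Specific discharge q = K · i = 51.93 × 0.0006694 = 0.03476 m/day.

0.0348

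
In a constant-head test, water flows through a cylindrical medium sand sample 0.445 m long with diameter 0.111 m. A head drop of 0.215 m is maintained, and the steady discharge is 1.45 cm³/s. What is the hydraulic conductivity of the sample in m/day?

Cross-sectional area A = π·(d/2)² = π × (0.111/2)² = 0.009677 m².
Convert discharge: 1.45 cm³/s = 1.450e-06 m³/s.
Darcy's law rearranged: K = Q·L / (A·Δh) = 1.450e-06 × 0.445 / (0.009677 × 0.215) = 0.0003101 m/s = 26.80 m/day.

26.8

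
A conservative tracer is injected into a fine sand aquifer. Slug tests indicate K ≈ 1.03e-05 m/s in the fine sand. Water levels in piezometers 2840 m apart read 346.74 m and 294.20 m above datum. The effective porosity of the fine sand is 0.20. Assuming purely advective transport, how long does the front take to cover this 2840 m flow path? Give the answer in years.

Convert K: 1.03e-05 m/s × 86400 = 0.8899 m/day.
Hydraulic gradient i = (346.74 − 294.20) / 2840 = 52.54 / 2840 = 0.01850.
Darcy flux q = K · i = 0.8899 × 0.01850 = 0.01646 m/day.
Seepage velocity v = q / n_e = 0.01646 / 0.20 = 0.08232 m/day.
Travel time t = L / v = 2840 / 0.08232 = 34501 days = 94.46 years.

94.5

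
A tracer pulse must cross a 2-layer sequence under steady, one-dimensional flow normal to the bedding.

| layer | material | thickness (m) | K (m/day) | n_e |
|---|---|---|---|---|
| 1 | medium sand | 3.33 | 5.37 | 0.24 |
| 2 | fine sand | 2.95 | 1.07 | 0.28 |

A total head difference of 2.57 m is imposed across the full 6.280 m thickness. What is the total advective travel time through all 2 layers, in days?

2.14

With flow normal to the layers, continuity requires the same specific discharge q through every layer.
Σ(b_i/K_i) = 3.33/5.37 + 2.95/1.07 = 3.377 d.
q = Δh / Σ(b_i/K_i) = 2.57 / 3.377 = 0.7610 m/day.
In each layer the seepage velocity is v_i = q/n_i, so the layer transit time is t_i = b_i·n_i / q:
  layer 1 (medium sand): t_1 = 3.33 × 0.24 / 0.7610 = 1.050 d
  layer 2 (fine sand): t_2 = 2.95 × 0.28 / 0.7610 = 1.085 d
Total t = Σ t_i = 2.136 days.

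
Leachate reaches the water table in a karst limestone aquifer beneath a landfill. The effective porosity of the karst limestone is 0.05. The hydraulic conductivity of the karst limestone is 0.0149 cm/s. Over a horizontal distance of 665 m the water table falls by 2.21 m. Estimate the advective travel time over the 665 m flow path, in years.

Convert K: 0.0149 cm/s × 864 = 12.87 m/day.
Hydraulic gradient i = Δh / L = 2.21 / 665 = 0.003323.
Darcy flux q = K · i = 12.87 × 0.003323 = 0.04278 m/day.
Seepage velocity v = q / n_e = 0.04278 / 0.05 = 0.8557 m/day.
Travel time t = L / v = 665 / 0.8557 = 777.2 days = 2.128 years.

2.13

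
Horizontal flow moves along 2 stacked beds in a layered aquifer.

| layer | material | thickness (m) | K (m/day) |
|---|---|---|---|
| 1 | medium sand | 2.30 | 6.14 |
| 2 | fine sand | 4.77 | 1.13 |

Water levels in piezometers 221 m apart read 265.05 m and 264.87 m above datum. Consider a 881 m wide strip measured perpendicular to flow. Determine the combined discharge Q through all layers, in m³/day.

Flow is parallel to layering, so each bed carries its own Darcy discharge and the transmissivities add.
Σ(K_i·b_i) = 6.14×2.30 + 1.13×4.77 = 19.51 m²/day.
Hydraulic gradient i = (265.05 − 264.87) / 221 = 0.18 / 221 = 0.0008145.
Q = Σ(K_i·b_i) · W · i = 19.51 × 881 × 0.0008145 = 14.00 m³/day.

14.0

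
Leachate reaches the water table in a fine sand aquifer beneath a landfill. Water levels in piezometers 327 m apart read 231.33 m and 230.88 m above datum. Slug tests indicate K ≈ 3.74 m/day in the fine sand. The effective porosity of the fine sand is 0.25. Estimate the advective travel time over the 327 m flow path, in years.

Hydraulic gradient i = (231.33 − 230.88) / 327 = 0.45 / 327 = 0.001376.
Darcy flux q = K · i = 3.740 × 0.001376 = 0.005147 m/day.
Seepage velocity v = q / n_e = 0.005147 / 0.25 = 0.02059 m/day.
Travel time t = L / v = 327 / 0.02059 = 15884 days = 43.49 years.

43.5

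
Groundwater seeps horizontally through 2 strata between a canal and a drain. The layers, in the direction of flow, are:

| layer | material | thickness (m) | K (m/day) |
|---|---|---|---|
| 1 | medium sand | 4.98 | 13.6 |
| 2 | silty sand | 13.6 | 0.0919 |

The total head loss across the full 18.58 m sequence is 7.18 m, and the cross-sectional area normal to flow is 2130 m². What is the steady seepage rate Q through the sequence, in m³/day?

103

Flow is perpendicular to layering, so the layers act in series and the equivalent K is the thickness-weighted harmonic mean.
Total thickness L = 4.98 + 13.6 = 18.58 m.
Σ(b_i/K_i) = 4.98/13.6 + 13.6/0.0919 = 148.4 d.
K_eq = L / Σ(b_i/K_i) = 18.58 / 148.4 = 0.1252 m/day.
Q = K_eq · A · (Δh/L) = 0.1252 × 2130 × (7.18/18.58) = 103.1 m³/day.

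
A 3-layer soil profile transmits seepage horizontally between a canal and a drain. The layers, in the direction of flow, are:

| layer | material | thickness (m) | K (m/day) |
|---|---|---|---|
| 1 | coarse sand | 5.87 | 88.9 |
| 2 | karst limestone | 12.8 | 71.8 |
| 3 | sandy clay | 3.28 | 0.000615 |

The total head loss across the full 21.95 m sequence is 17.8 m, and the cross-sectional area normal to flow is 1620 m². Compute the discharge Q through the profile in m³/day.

5.41

Flow is perpendicular to layering, so the layers act in series and the equivalent K is the thickness-weighted harmonic mean.
Total thickness L = 5.87 + 12.8 + 3.28 = 21.95 m.
Σ(b_i/K_i) = 5.87/88.9 + 12.8/71.8 + 3.28/0.000615 = 5334 d.
K_eq = L / Σ(b_i/K_i) = 21.95 / 5334 = 0.004115 m/day.
Q = K_eq · A · (Δh/L) = 0.004115 × 1620 × (17.8/21.95) = 5.407 m³/day.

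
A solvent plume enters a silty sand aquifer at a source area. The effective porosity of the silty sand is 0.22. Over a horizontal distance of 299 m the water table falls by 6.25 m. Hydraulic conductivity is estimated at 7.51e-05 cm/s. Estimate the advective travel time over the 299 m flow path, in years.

133

Convert K: 7.51e-05 cm/s × 864 = 0.06489 m/day.
Hydraulic gradient i = Δh / L = 6.25 / 299 = 0.02090.
Darcy flux q = K · i = 0.06489 × 0.02090 = 0.001356 m/day.
Seepage velocity v = q / n_e = 0.001356 / 0.22 = 0.006165 m/day.
Travel time t = L / v = 299 / 0.006165 = 48499 days = 132.8 years.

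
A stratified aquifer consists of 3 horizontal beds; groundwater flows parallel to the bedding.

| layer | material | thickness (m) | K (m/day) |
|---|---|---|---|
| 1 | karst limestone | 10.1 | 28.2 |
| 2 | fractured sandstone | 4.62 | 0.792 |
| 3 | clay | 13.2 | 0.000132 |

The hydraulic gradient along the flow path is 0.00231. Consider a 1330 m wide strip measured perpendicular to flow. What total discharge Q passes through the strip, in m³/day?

886

Flow is parallel to layering, so each bed carries its own Darcy discharge and the transmissivities add.
Σ(K_i·b_i) = 28.2×10.1 + 0.792×4.62 + 0.000132×13.2 = 288.5 m²/day.
Hydraulic gradient i = 0.00231.
Q = Σ(K_i·b_i) · W · i = 288.5 × 1330 × 0.002310 = 886.3 m³/day.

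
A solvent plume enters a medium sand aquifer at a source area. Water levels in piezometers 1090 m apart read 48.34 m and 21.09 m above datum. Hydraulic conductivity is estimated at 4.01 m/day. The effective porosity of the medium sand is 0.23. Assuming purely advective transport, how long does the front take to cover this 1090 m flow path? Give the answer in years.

Hydraulic gradient i = (48.34 − 21.09) / 1090 = 27.25 / 1090 = 0.02500.
Darcy flux q = K · i = 4.010 × 0.02500 = 0.1003 m/day.
Seepage velocity v = q / n_e = 0.1003 / 0.23 = 0.4359 m/day.
Travel time t = L / v = 1090 / 0.4359 = 2501 days = 6.847 years.

6.85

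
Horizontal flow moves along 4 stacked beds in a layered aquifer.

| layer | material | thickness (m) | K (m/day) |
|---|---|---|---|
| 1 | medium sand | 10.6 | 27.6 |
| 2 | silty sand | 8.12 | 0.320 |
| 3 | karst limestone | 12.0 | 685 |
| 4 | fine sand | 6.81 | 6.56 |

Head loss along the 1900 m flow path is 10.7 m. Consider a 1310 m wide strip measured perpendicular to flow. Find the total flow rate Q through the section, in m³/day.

Flow is parallel to layering, so each bed carries its own Darcy discharge and the transmissivities add.
Σ(K_i·b_i) = 27.6×10.6 + 0.320×8.12 + 685×12.0 + 6.56×6.81 = 8560 m²/day.
Hydraulic gradient i = Δh / L = 10.7 / 1900 = 0.005632.
Q = Σ(K_i·b_i) · W · i = 8560 × 1310 × 0.005632 = 63149 m³/day.

63100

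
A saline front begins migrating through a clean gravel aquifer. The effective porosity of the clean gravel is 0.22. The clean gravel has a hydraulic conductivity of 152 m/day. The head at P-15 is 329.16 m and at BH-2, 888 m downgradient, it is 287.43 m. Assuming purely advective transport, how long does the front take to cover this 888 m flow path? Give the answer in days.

27.3

Hydraulic gradient i = (329.16 − 287.43) / 888 = 41.73 / 888 = 0.04699.
Darcy flux q = K · i = 152.0 × 0.04699 = 7.143 m/day.
Seepage velocity v = q / n_e = 7.143 / 0.22 = 32.47 m/day.
Travel time t = L / v = 888 / 32.47 = 27.35 days.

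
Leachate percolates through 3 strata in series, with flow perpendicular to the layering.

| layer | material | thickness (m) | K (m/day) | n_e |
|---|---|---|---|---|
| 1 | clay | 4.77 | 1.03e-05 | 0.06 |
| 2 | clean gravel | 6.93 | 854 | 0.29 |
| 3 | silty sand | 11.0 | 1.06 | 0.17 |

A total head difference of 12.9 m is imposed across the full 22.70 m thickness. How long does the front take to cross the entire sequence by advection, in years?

With flow normal to the layers, continuity requires the same specific discharge q through every layer.
Σ(b_i/K_i) = 4.77/1.03e-05 + 6.93/854 + 11.0/1.06 = 4.631e+05 d.
q = Δh / Σ(b_i/K_i) = 12.9 / 4.631e+05 = 2.785e-05 m/day.
In each layer the seepage velocity is v_i = q/n_i, so the layer transit time is t_i = b_i·n_i / q:
  layer 1 (clay): t_1 = 4.77 × 0.06 / 2.785e-05 = 10275 d
  layer 2 (clean gravel): t_2 = 6.93 × 0.29 / 2.785e-05 = 72149 d
  layer 3 (silty sand): t_3 = 11.0 × 0.17 / 2.785e-05 = 67134 d
Total t = Σ t_i = 1.496e+05 days = 409.5 years.

409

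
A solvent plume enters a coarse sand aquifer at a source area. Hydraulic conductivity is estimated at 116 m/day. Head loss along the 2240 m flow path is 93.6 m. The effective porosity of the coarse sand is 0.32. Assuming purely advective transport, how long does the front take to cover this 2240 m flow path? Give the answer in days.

148

Hydraulic gradient i = Δh / L = 93.6 / 2240 = 0.04179.
Darcy flux q = K · i = 116.0 × 0.04179 = 4.847 m/day.
Seepage velocity v = q / n_e = 4.847 / 0.32 = 15.15 m/day.
Travel time t = L / v = 2240 / 15.15 = 147.9 days.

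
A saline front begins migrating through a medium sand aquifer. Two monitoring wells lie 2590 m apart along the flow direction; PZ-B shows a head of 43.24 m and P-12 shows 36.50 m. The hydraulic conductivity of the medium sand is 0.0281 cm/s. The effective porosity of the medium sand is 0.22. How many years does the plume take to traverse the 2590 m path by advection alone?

24.7

Convert K: 0.0281 cm/s × 864 = 24.28 m/day.
Hydraulic gradient i = (43.24 − 36.50) / 2590 = 6.74 / 2590 = 0.002602.
Darcy flux q = K · i = 24.28 × 0.002602 = 0.06318 m/day.
Seepage velocity v = q / n_e = 0.06318 / 0.22 = 0.2872 m/day.
Travel time t = L / v = 2590 / 0.2872 = 9019 days = 24.69 years.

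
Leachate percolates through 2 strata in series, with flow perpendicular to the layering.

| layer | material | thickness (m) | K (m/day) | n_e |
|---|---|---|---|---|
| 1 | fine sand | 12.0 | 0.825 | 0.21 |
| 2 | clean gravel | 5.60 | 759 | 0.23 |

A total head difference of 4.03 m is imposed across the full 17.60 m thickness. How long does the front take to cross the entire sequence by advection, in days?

13.8

With flow normal to the layers, continuity requires the same specific discharge q through every layer.
Σ(b_i/K_i) = 12.0/0.825 + 5.60/759 = 14.55 d.
q = Δh / Σ(b_i/K_i) = 4.03 / 14.55 = 0.2769 m/day.
In each layer the seepage velocity is v_i = q/n_i, so the layer transit time is t_i = b_i·n_i / q:
  layer 1 (fine sand): t_1 = 12.0 × 0.21 / 0.2769 = 9.100 d
  layer 2 (clean gravel): t_2 = 5.60 × 0.23 / 0.2769 = 4.651 d
Total t = Σ t_i = 13.75 days.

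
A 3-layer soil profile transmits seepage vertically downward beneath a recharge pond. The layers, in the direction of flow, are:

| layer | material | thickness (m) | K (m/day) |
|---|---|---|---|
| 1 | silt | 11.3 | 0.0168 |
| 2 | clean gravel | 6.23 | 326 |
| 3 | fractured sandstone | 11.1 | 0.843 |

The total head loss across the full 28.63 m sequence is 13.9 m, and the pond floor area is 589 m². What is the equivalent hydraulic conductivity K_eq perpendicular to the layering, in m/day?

0.0417

Flow is perpendicular to layering, so the layers act in series and the equivalent K is the thickness-weighted harmonic mean.
Total thickness L = 11.3 + 6.23 + 11.1 = 28.63 m.
Σ(b_i/K_i) = 11.3/0.0168 + 6.23/326 + 11.1/0.843 = 685.8 d.
K_eq = L / Σ(b_i/K_i) = 28.63 / 685.8 = 0.04175 m/day.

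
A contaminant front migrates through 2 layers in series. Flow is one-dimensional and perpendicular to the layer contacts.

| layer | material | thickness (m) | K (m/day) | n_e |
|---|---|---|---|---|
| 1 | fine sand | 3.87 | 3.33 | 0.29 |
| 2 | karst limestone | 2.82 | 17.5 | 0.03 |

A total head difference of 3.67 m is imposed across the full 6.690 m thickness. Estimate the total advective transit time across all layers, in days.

With flow normal to the layers, continuity requires the same specific discharge q through every layer.
Σ(b_i/K_i) = 3.87/3.33 + 2.82/17.5 = 1.323 d.
q = Δh / Σ(b_i/K_i) = 3.67 / 1.323 = 2.773 m/day.
In each layer the seepage velocity is v_i = q/n_i, so the layer transit time is t_i = b_i·n_i / q:
  layer 1 (fine sand): t_1 = 3.87 × 0.29 / 2.773 = 0.4047 d
  layer 2 (karst limestone): t_2 = 2.82 × 0.03 / 2.773 = 0.03050 d
Total t = Σ t_i = 0.4352 days.

0.435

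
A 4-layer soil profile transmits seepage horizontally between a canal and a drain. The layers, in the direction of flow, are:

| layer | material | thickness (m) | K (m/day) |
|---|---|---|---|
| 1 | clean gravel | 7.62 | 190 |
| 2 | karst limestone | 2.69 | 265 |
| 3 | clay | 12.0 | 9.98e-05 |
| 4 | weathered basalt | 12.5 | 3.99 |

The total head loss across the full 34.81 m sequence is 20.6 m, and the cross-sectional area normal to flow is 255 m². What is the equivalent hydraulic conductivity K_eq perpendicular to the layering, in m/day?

Flow is perpendicular to layering, so the layers act in series and the equivalent K is the thickness-weighted harmonic mean.
Total thickness L = 7.62 + 2.69 + 12.0 + 12.5 = 34.81 m.
Σ(b_i/K_i) = 7.62/190 + 2.69/265 + 12.0/9.98e-05 + 12.5/3.99 = 1.202e+05 d.
K_eq = L / Σ(b_i/K_i) = 34.81 / 1.202e+05 = 0.0002895 m/day.

0.000289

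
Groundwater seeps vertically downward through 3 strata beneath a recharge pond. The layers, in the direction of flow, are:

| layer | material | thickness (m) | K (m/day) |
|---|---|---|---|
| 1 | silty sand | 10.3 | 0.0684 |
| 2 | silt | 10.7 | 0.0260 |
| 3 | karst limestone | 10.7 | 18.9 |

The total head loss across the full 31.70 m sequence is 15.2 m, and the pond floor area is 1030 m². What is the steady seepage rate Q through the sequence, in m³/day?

Flow is perpendicular to layering, so the layers act in series and the equivalent K is the thickness-weighted harmonic mean.
Total thickness L = 10.3 + 10.7 + 10.7 = 31.70 m.
Σ(b_i/K_i) = 10.3/0.0684 + 10.7/0.0260 + 10.7/18.9 = 562.7 d.
K_eq = L / Σ(b_i/K_i) = 31.70 / 562.7 = 0.05634 m/day.
Q = K_eq · A · (Δh/L) = 0.05634 × 1030 × (15.2/31.70) = 27.82 m³/day.

27.8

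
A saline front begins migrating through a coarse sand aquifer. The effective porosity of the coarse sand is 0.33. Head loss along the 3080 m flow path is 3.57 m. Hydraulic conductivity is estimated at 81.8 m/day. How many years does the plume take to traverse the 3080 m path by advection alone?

Hydraulic gradient i = Δh / L = 3.57 / 3080 = 0.001159.
Darcy flux q = K · i = 81.80 × 0.001159 = 0.09481 m/day.
Seepage velocity v = q / n_e = 0.09481 / 0.33 = 0.2873 m/day.
Travel time t = L / v = 3080 / 0.2873 = 10720 days = 29.35 years.

29.3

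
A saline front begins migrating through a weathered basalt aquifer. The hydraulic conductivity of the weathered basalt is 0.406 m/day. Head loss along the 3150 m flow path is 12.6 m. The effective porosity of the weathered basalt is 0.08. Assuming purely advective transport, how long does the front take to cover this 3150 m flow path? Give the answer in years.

Hydraulic gradient i = Δh / L = 12.6 / 3150 = 0.004000.
Darcy flux q = K · i = 0.4060 × 0.004000 = 0.001624 m/day.
Seepage velocity v = q / n_e = 0.001624 / 0.08 = 0.02030 m/day.
Travel time t = L / v = 3150 / 0.02030 = 1.552e+05 days = 424.8 years.

425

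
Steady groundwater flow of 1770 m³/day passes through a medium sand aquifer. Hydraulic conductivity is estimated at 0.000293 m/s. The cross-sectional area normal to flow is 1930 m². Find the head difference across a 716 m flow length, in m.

Convert K: 0.000293 m/s × 86400 = 25.32 m/day.
From Q = K·A·i, i = Q / (K·A) = 1770 / (25.32 × 1930) = 0.03623.
Head loss Δh = i · L = 0.03623 × 716 = 25.94 m.

25.9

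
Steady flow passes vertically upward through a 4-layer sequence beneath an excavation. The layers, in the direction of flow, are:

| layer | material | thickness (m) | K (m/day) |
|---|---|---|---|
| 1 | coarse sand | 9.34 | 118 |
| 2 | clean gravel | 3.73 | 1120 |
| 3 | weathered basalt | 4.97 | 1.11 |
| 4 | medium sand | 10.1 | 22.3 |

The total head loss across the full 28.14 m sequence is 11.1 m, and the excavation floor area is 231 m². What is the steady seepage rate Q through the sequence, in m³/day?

Flow is perpendicular to layering, so the layers act in series and the equivalent K is the thickness-weighted harmonic mean.
Total thickness L = 9.34 + 3.73 + 4.97 + 10.1 = 28.14 m.
Σ(b_i/K_i) = 9.34/118 + 3.73/1120 + 4.97/1.11 + 10.1/22.3 = 5.013 d.
K_eq = L / Σ(b_i/K_i) = 28.14 / 5.013 = 5.614 m/day.
Q = K_eq · A · (Δh/L) = 5.614 × 231 × (11.1/28.14) = 511.5 m³/day.

512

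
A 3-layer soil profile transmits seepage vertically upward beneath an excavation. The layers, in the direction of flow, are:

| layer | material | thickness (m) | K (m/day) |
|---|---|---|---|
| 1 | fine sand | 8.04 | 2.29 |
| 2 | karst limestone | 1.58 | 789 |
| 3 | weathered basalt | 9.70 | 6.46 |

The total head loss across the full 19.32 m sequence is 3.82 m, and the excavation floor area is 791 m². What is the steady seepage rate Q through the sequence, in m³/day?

Flow is perpendicular to layering, so the layers act in series and the equivalent K is the thickness-weighted harmonic mean.
Total thickness L = 8.04 + 1.58 + 9.70 = 19.32 m.
Σ(b_i/K_i) = 8.04/2.29 + 1.58/789 + 9.70/6.46 = 5.014 d.
K_eq = L / Σ(b_i/K_i) = 19.32 / 5.014 = 3.853 m/day.
Q = K_eq · A · (Δh/L) = 3.853 × 791 × (3.82/19.32) = 602.6 m³/day.

603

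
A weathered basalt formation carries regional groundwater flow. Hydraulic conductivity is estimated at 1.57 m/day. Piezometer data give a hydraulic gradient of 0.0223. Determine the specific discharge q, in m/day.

Hydraulic gradient i = 0.0223.
Specific discharge q = K · i = 1.570 × 0.02230 = 0.03501 m/day.

0.0350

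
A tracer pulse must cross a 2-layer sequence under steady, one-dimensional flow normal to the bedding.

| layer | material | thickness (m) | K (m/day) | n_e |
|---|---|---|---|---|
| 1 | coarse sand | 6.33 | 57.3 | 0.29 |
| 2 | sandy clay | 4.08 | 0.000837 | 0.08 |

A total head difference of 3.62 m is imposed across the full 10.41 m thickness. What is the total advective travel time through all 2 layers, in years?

7.97

With flow normal to the layers, continuity requires the same specific discharge q through every layer.
Σ(b_i/K_i) = 6.33/57.3 + 4.08/0.000837 = 4875 d.
q = Δh / Σ(b_i/K_i) = 3.62 / 4875 = 0.0007426 m/day.
In each layer the seepage velocity is v_i = q/n_i, so the layer transit time is t_i = b_i·n_i / q:
  layer 1 (coarse sand): t_1 = 6.33 × 0.29 / 0.0007426 = 2472 d
  layer 2 (sandy clay): t_2 = 4.08 × 0.08 / 0.0007426 = 439.5 d
Total t = Σ t_i = 2911 days = 7.971 years.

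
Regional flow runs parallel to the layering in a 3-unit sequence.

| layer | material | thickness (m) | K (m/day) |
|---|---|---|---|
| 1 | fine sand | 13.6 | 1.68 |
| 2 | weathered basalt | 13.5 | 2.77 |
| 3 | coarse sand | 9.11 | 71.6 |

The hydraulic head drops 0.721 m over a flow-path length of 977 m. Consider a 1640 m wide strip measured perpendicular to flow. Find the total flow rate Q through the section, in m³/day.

Flow is parallel to layering, so each bed carries its own Darcy discharge and the transmissivities add.
Σ(K_i·b_i) = 1.68×13.6 + 2.77×13.5 + 71.6×9.11 = 712.5 m²/day.
Hydraulic gradient i = Δh / L = 0.721 / 977 = 0.0007380.
Q = Σ(K_i·b_i) · W · i = 712.5 × 1640 × 0.0007380 = 862.3 m³/day.

862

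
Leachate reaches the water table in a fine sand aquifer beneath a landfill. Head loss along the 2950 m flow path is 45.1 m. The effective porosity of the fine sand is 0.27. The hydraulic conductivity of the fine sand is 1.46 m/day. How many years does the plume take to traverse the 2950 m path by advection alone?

97.7

Hydraulic gradient i = Δh / L = 45.1 / 2950 = 0.01529.
Darcy flux q = K · i = 1.460 × 0.01529 = 0.02232 m/day.
Seepage velocity v = q / n_e = 0.02232 / 0.27 = 0.08267 m/day.
Travel time t = L / v = 2950 / 0.08267 = 35684 days = 97.70 years.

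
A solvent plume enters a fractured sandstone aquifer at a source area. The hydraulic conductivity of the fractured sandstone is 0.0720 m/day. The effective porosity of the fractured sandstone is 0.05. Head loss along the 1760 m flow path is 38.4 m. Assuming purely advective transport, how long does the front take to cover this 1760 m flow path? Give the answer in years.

Hydraulic gradient i = Δh / L = 38.4 / 1760 = 0.02182.
Darcy flux q = K · i = 0.07200 × 0.02182 = 0.001571 m/day.
Seepage velocity v = q / n_e = 0.001571 / 0.05 = 0.03142 m/day.
Travel time t = L / v = 1760 / 0.03142 = 56019 days = 153.4 years.

153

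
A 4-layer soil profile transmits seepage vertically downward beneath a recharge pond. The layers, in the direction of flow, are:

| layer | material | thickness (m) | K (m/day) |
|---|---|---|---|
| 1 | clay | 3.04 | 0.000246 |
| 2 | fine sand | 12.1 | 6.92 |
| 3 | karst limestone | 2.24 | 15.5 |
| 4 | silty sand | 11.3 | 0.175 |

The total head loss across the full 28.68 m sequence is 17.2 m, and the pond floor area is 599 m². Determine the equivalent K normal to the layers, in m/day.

Flow is perpendicular to layering, so the layers act in series and the equivalent K is the thickness-weighted harmonic mean.
Total thickness L = 3.04 + 12.1 + 2.24 + 11.3 = 28.68 m.
Σ(b_i/K_i) = 3.04/0.000246 + 12.1/6.92 + 2.24/15.5 + 11.3/0.175 = 12424 d.
K_eq = L / Σ(b_i/K_i) = 28.68 / 12424 = 0.002308 m/day.

0.00231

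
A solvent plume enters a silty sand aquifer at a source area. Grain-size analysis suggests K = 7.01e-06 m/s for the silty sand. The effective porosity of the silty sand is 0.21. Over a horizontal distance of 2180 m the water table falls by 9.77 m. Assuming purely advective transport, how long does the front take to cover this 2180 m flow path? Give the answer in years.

Convert K: 7.01e-06 m/s × 86400 = 0.6057 m/day.
Hydraulic gradient i = Δh / L = 9.77 / 2180 = 0.004482.
Darcy flux q = K · i = 0.6057 × 0.004482 = 0.002714 m/day.
Seepage velocity v = q / n_e = 0.002714 / 0.21 = 0.01293 m/day.
Travel time t = L / v = 2180 / 0.01293 = 1.687e+05 days = 461.8 years.

462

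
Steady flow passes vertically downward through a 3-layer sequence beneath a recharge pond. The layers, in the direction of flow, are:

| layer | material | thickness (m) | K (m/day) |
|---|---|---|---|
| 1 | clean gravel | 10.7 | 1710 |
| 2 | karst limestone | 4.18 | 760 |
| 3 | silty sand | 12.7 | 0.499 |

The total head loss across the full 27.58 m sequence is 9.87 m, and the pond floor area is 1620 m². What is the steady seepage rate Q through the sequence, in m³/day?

628

Flow is perpendicular to layering, so the layers act in series and the equivalent K is the thickness-weighted harmonic mean.
Total thickness L = 10.7 + 4.18 + 12.7 = 27.58 m.
Σ(b_i/K_i) = 10.7/1710 + 4.18/760 + 12.7/0.499 = 25.46 d.
K_eq = L / Σ(b_i/K_i) = 27.58 / 25.46 = 1.083 m/day.
Q = K_eq · A · (Δh/L) = 1.083 × 1620 × (9.87/27.58) = 628.0 m³/day.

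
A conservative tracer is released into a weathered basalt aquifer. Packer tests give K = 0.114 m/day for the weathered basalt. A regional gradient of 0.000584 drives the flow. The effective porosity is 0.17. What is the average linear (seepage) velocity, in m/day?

0.000392

Hydraulic gradient i = 0.000584.
Darcy flux q = K · i = 0.1140 × 0.0005840 = 6.658e-05 m/day.
Seepage velocity v = q / n_e = 6.658e-05 / 0.17 = 0.0003916 m/day.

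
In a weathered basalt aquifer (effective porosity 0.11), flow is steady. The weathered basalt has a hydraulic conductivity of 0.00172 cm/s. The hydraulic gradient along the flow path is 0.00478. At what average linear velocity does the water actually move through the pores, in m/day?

Convert K: 0.00172 cm/s × 864 = 1.486 m/day.
Hydraulic gradient i = 0.00478.
Darcy flux q = K · i = 1.486 × 0.004780 = 0.007103 m/day.
Seepage velocity v = q / n_e = 0.007103 / 0.11 = 0.06458 m/day.

0.0646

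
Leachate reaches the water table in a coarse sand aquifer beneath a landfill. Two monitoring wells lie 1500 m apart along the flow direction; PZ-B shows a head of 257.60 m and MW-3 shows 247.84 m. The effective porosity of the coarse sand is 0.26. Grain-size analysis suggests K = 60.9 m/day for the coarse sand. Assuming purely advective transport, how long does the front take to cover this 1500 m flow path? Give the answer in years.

2.69

Hydraulic gradient i = (257.60 − 247.84) / 1500 = 9.76 / 1500 = 0.006507.
Darcy flux q = K · i = 60.90 × 0.006507 = 0.3963 m/day.
Seepage velocity v = q / n_e = 0.3963 / 0.26 = 1.524 m/day.
Travel time t = L / v = 1500 / 1.524 = 984.2 days = 2.695 years.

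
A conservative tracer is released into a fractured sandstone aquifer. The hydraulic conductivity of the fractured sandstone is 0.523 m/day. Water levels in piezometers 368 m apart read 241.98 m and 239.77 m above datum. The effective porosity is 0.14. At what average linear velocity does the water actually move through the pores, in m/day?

0.0224

Hydraulic gradient i = (241.98 − 239.77) / 368 = 2.21 / 368 = 0.006005.
Darcy flux q = K · i = 0.5230 × 0.006005 = 0.003141 m/day.
Seepage velocity v = q / n_e = 0.003141 / 0.14 = 0.02243 m/day.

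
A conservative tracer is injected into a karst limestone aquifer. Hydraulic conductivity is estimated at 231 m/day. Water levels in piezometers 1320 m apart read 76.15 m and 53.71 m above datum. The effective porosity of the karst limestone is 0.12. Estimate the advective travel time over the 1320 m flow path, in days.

Hydraulic gradient i = (76.15 − 53.71) / 1320 = 22.44 / 1320 = 0.01700.
Darcy flux q = K · i = 231.0 × 0.01700 = 3.927 m/day.
Seepage velocity v = q / n_e = 3.927 / 0.12 = 32.73 m/day.
Travel time t = L / v = 1320 / 32.73 = 40.34 days.

40.3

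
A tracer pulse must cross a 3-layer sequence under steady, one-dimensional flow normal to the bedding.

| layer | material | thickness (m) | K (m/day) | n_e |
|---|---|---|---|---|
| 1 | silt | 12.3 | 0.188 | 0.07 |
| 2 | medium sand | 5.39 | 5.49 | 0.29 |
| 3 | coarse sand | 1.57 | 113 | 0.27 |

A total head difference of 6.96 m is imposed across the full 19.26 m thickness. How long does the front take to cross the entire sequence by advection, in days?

With flow normal to the layers, continuity requires the same specific discharge q through every layer.
Σ(b_i/K_i) = 12.3/0.188 + 5.39/5.49 + 1.57/113 = 66.42 d.
q = Δh / Σ(b_i/K_i) = 6.96 / 66.42 = 0.1048 m/day.
In each layer the seepage velocity is v_i = q/n_i, so the layer transit time is t_i = b_i·n_i / q:
  layer 1 (silt): t_1 = 12.3 × 0.07 / 0.1048 = 8.217 d
  layer 2 (medium sand): t_2 = 5.39 × 0.29 / 0.1048 = 14.92 d
  layer 3 (coarse sand): t_3 = 1.57 × 0.27 / 0.1048 = 4.045 d
Total t = Σ t_i = 27.18 days.

27.2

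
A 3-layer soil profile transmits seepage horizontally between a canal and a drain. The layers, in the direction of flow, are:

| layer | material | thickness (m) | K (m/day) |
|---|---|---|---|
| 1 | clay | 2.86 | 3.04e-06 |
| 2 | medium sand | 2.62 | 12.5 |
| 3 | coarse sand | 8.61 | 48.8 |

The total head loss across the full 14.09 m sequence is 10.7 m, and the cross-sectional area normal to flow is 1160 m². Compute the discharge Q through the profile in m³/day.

0.0132

Flow is perpendicular to layering, so the layers act in series and the equivalent K is the thickness-weighted harmonic mean.
Total thickness L = 2.86 + 2.62 + 8.61 = 14.09 m.
Σ(b_i/K_i) = 2.86/3.04e-06 + 2.62/12.5 + 8.61/48.8 = 9.408e+05 d.
K_eq = L / Σ(b_i/K_i) = 14.09 / 9.408e+05 = 1.498e-05 m/day.
Q = K_eq · A · (Δh/L) = 1.498e-05 × 1160 × (10.7/14.09) = 0.01319 m³/day.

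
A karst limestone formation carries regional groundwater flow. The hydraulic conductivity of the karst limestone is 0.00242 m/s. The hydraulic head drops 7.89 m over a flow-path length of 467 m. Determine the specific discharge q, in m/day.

Convert K: 0.00242 m/s × 86400 = 209.1 m/day.
Hydraulic gradient i = Δh / L = 7.89 / 467 = 0.01690.
Specific discharge q = K · i = 209.1 × 0.01690 = 3.533 m/day.

3.53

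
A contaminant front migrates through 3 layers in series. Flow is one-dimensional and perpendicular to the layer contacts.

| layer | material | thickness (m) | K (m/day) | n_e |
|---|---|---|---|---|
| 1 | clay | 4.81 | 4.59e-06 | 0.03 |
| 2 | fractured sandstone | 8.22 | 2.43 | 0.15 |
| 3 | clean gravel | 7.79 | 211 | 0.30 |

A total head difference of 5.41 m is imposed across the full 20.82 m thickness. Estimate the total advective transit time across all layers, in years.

With flow normal to the layers, continuity requires the same specific discharge q through every layer.
Σ(b_i/K_i) = 4.81/4.59e-06 + 8.22/2.43 + 7.79/211 = 1.048e+06 d.
q = Δh / Σ(b_i/K_i) = 5.41 / 1.048e+06 = 5.163e-06 m/day.
In each layer the seepage velocity is v_i = q/n_i, so the layer transit time is t_i = b_i·n_i / q:
  layer 1 (clay): t_1 = 4.81 × 0.03 / 5.163e-06 = 27951 d
  layer 2 (fractured sandstone): t_2 = 8.22 × 0.15 / 5.163e-06 = 2.388e+05 d
  layer 3 (clean gravel): t_3 = 7.79 × 0.30 / 5.163e-06 = 4.527e+05 d
Total t = Σ t_i = 7.195e+05 days = 1970 years.

1970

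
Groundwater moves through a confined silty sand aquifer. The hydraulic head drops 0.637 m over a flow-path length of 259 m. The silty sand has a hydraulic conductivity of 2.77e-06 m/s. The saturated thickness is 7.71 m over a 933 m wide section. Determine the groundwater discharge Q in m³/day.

4.23

Convert K: 2.77e-06 m/s × 86400 = 0.2393 m/day.
Cross-sectional area A = 933 × 7.71 = 7193 m².
Hydraulic gradient i = Δh / L = 0.637 / 259 = 0.002459.
Darcy's law: Q = K · A · i = 0.2393 × 7193 × 0.002459 = 4.234 m³/day.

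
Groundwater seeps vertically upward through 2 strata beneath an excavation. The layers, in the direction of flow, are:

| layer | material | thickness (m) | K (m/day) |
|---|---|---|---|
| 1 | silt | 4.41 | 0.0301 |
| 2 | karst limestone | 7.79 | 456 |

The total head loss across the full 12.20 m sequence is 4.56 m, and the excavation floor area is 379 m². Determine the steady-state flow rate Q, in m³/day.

Flow is perpendicular to layering, so the layers act in series and the equivalent K is the thickness-weighted harmonic mean.
Total thickness L = 4.41 + 7.79 = 12.20 m.
Σ(b_i/K_i) = 4.41/0.0301 + 7.79/456 = 146.5 d.
K_eq = L / Σ(b_i/K_i) = 12.20 / 146.5 = 0.08326 m/day.
Q = K_eq · A · (Δh/L) = 0.08326 × 379 × (4.56/12.20) = 11.79 m³/day.

11.8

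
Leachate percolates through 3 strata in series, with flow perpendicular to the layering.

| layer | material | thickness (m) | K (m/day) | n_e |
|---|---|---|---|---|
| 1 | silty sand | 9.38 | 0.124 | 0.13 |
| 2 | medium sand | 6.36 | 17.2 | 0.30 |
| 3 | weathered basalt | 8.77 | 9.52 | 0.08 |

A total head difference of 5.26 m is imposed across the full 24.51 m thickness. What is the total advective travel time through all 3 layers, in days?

With flow normal to the layers, continuity requires the same specific discharge q through every layer.
Σ(b_i/K_i) = 9.38/0.124 + 6.36/17.2 + 8.77/9.52 = 76.94 d.
q = Δh / Σ(b_i/K_i) = 5.26 / 76.94 = 0.06837 m/day.
In each layer the seepage velocity is v_i = q/n_i, so the layer transit time is t_i = b_i·n_i / q:
  layer 1 (silty sand): t_1 = 9.38 × 0.13 / 0.06837 = 17.84 d
  layer 2 (medium sand): t_2 = 6.36 × 0.30 / 0.06837 = 27.91 d
  layer 3 (weathered basalt): t_3 = 8.77 × 0.08 / 0.06837 = 10.26 d
Total t = Σ t_i = 56.01 days.

56.0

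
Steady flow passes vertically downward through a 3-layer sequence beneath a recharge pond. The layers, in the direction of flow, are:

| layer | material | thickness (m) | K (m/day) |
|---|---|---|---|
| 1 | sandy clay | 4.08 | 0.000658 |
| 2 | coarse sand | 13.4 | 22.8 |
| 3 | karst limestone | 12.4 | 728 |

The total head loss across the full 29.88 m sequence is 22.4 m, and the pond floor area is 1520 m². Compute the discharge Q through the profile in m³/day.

5.49

Flow is perpendicular to layering, so the layers act in series and the equivalent K is the thickness-weighted harmonic mean.
Total thickness L = 4.08 + 13.4 + 12.4 = 29.88 m.
Σ(b_i/K_i) = 4.08/0.000658 + 13.4/22.8 + 12.4/728 = 6201 d.
K_eq = L / Σ(b_i/K_i) = 29.88 / 6201 = 0.004818 m/day.
Q = K_eq · A · (Δh/L) = 0.004818 × 1520 × (22.4/29.88) = 5.491 m³/day.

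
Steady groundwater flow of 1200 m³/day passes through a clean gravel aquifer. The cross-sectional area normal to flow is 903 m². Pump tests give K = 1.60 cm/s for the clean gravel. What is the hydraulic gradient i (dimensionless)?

0.000961

Convert K: 1.60 cm/s × 864 = 1382 m/day.
From Q = K·A·i, i = Q / (K·A) = 1200 / (1382 × 903.0) = 0.0009613.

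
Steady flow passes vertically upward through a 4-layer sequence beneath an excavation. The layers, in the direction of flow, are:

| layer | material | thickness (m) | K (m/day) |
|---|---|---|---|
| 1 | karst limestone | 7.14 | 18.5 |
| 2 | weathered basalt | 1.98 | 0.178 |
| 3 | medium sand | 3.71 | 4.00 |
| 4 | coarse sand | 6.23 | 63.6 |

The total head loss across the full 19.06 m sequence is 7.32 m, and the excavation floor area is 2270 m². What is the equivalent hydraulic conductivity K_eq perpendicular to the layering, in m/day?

1.52

Flow is perpendicular to layering, so the layers act in series and the equivalent K is the thickness-weighted harmonic mean.
Total thickness L = 7.14 + 1.98 + 3.71 + 6.23 = 19.06 m.
Σ(b_i/K_i) = 7.14/18.5 + 1.98/0.178 + 3.71/4.00 + 6.23/63.6 = 12.53 d.
K_eq = L / Σ(b_i/K_i) = 19.06 / 12.53 = 1.521 m/day.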